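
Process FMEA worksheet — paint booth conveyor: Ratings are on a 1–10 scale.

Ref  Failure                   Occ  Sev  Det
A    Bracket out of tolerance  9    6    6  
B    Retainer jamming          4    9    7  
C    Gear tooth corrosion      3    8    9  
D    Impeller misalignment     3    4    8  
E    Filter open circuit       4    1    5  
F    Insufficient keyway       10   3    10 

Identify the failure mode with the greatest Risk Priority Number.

RPN = Severity × Occurrence × Detection:
  A: 6 × 9 × 6 = 324
  B: 9 × 4 × 7 = 252
  C: 8 × 3 × 9 = 216
  D: 4 × 3 × 8 = 96
  E: 1 × 4 × 5 = 20
  F: 3 × 10 × 10 = 300
Highest RPN is 324 → A.

A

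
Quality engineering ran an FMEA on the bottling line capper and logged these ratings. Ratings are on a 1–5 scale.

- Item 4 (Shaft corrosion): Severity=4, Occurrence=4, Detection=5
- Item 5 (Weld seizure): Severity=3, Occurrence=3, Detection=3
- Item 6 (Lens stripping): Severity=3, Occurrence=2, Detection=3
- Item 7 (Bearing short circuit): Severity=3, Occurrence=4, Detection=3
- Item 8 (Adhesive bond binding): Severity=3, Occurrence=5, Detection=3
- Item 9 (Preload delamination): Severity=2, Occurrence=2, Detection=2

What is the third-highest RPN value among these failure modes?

RPN = Severity × Occurrence × Detection:
  Item 4: 4 × 4 × 5 = 80
  Item 5: 3 × 3 × 3 = 27
  Item 6: 3 × 2 × 3 = 18
  Item 7: 3 × 4 × 3 = 36
  Item 8: 3 × 5 × 3 = 45
  Item 9: 2 × 2 × 2 = 8
Sorted descending: 80, 45, 36, 27, 18, 8.
The third-highest RPN is 36 (Item 7).

36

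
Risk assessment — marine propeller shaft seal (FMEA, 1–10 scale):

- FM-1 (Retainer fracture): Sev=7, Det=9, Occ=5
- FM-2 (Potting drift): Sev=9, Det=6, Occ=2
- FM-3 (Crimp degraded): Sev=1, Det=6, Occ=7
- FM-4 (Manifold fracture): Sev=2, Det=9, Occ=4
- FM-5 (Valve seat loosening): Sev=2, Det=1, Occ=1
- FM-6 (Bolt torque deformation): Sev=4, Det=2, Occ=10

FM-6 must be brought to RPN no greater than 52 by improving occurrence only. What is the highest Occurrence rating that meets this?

6

FM-6: S=4, O=10, D=2 → current RPN = 80.
Fixed product = 8. Need 8 × O ≤ 52, so O ≤ 52/8 = 6.50.
Maximum integer Occurrence rating = 6 (gives RPN 48; O=7 would give 56 > 52).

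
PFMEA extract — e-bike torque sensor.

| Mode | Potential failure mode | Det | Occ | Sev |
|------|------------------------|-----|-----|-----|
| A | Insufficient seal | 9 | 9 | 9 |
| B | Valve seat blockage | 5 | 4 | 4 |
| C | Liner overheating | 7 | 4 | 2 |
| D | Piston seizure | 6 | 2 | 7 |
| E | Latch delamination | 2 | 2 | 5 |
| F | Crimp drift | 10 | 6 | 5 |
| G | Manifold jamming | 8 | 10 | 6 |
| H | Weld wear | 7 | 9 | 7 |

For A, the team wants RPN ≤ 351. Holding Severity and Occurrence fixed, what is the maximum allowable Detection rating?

4

A: S=9, O=9, D=9 → current RPN = 729.
Fixed product = 81. Need 81 × D ≤ 351, so D ≤ 351/81 = 4.33.
Maximum integer Detection rating = 4 (gives RPN 324; D=5 would give 405 > 351).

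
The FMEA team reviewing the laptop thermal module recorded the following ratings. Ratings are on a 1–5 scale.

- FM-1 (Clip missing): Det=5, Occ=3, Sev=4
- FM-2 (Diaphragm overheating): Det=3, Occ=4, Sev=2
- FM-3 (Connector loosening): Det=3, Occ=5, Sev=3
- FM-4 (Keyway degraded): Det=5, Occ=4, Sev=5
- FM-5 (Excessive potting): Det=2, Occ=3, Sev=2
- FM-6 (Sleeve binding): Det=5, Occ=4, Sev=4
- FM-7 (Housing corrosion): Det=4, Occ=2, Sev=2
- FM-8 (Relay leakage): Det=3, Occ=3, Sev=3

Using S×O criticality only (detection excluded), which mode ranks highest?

FM-4

Criticality = Severity × Occurrence:
  FM-1: 4 × 3 = 12
  FM-2: 2 × 4 = 8
  FM-3: 3 × 5 = 15
  FM-4: 5 × 4 = 20
  FM-5: 2 × 3 = 6
  FM-6: 4 × 4 = 16
  FM-7: 2 × 2 = 4
  FM-8: 3 × 3 = 9
Highest criticality is 20 → FM-4.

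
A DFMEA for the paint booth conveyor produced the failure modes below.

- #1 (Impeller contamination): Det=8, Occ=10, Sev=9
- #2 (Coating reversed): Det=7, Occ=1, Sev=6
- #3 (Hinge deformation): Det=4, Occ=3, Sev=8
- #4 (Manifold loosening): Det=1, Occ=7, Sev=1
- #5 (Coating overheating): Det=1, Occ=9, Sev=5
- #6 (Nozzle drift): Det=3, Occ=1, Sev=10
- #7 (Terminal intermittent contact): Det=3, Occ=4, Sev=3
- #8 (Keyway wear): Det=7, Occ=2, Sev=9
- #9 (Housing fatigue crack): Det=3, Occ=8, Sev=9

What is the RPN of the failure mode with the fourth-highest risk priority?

RPN = Severity × Occurrence × Detection:
  #1: 9 × 10 × 8 = 720
  #2: 6 × 1 × 7 = 42
  #3: 8 × 3 × 4 = 96
  #4: 1 × 7 × 1 = 7
  #5: 5 × 9 × 1 = 45
  #6: 10 × 1 × 3 = 30
  #7: 3 × 4 × 3 = 36
  #8: 9 × 2 × 7 = 126
  #9: 9 × 8 × 3 = 216
Sorted descending: 720, 216, 126, 96, 45, 42, 36, 30, 7.
The fourth-highest RPN is 96 (#3).

96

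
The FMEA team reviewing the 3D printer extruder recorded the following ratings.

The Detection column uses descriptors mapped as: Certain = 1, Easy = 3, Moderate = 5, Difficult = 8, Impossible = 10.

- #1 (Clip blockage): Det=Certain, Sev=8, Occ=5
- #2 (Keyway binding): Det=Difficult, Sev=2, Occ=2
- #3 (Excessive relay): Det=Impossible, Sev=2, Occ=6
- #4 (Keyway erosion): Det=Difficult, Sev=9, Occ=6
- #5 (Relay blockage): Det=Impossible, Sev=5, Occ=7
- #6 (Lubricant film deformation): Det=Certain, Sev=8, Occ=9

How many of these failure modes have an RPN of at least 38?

5

RPN = Severity × Occurrence × Detection:
  #1: 8 × 5 × 1 = 40
  #2: 2 × 2 × 8 = 32
  #3: 2 × 6 × 10 = 120
  #4: 9 × 6 × 8 = 432
  #5: 5 × 7 × 10 = 350
  #6: 8 × 9 × 1 = 72
Modes with RPN ≥ 38: #1 (40), #3 (120), #4 (432), #5 (350), #6 (72) → 5.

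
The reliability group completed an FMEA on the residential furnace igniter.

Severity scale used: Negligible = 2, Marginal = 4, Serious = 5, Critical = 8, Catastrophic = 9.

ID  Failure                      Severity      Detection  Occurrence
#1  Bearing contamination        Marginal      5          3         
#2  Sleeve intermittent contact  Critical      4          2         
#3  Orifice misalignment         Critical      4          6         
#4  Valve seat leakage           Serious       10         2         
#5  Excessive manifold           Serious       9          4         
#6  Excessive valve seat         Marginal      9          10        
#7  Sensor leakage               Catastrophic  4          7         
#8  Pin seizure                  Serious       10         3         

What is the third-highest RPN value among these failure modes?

192

RPN = Severity × Occurrence × Detection:
  #1: 4 × 3 × 5 = 60
  #2: 8 × 2 × 4 = 64
  #3: 8 × 6 × 4 = 192
  #4: 5 × 2 × 10 = 100
  #5: 5 × 4 × 9 = 180
  #6: 4 × 10 × 9 = 360
  #7: 9 × 7 × 4 = 252
  #8: 5 × 3 × 10 = 150
Sorted descending: 360, 252, 192, 180, 150, 100, 64, 60.
The third-highest RPN is 192 (#3).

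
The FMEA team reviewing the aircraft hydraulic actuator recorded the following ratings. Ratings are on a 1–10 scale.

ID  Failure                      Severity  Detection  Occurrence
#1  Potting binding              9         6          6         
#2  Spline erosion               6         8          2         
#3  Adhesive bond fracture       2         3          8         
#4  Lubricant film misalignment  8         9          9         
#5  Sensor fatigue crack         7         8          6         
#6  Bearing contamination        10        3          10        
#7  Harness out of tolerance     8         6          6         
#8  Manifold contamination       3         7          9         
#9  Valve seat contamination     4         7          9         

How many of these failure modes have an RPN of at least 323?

3

RPN = Severity × Occurrence × Detection:
  #1: 9 × 6 × 6 = 324
  #2: 6 × 2 × 8 = 96
  #3: 2 × 8 × 3 = 48
  #4: 8 × 9 × 9 = 648
  #5: 7 × 6 × 8 = 336
  #6: 10 × 10 × 3 = 300
  #7: 8 × 6 × 6 = 288
  #8: 3 × 9 × 7 = 189
  #9: 4 × 9 × 7 = 252
Modes with RPN ≥ 323: #1 (324), #4 (648), #5 (336) → 3.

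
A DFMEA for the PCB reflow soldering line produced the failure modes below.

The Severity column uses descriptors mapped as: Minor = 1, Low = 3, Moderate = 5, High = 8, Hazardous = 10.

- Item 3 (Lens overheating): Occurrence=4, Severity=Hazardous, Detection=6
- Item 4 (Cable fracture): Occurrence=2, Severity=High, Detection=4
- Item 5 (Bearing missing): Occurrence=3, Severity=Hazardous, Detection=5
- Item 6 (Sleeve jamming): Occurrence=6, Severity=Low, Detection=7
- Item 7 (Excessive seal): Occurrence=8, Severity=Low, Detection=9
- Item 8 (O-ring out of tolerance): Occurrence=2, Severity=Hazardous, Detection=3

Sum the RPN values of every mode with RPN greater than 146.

RPN = Severity × Occurrence × Detection:
  Item 3: 10 × 4 × 6 = 240
  Item 4: 8 × 2 × 4 = 64
  Item 5: 10 × 3 × 5 = 150
  Item 6: 3 × 6 × 7 = 126
  Item 7: 3 × 8 × 9 = 216
  Item 8: 10 × 2 × 3 = 60
RPN > 146: Item 3 (240), Item 5 (150), Item 7 (216).
Sum: 240 + 150 + 216 = 606.

606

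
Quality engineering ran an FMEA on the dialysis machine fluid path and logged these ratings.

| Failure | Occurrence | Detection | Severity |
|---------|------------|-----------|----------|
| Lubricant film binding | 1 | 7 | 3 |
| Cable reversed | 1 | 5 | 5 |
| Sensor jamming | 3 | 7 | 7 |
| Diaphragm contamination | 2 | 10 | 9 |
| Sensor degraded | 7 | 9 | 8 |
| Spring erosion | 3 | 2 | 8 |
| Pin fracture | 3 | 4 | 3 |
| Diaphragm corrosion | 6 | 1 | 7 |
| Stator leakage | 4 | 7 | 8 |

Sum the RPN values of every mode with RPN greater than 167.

RPN = Severity × Occurrence × Detection:
  Lubricant film binding: 3 × 1 × 7 = 21
  Cable reversed: 5 × 1 × 5 = 25
  Sensor jamming: 7 × 3 × 7 = 147
  Diaphragm contamination: 9 × 2 × 10 = 180
  Sensor degraded: 8 × 7 × 9 = 504
  Spring erosion: 8 × 3 × 2 = 48
  Pin fracture: 3 × 3 × 4 = 36
  Diaphragm corrosion: 7 × 6 × 1 = 42
  Stator leakage: 8 × 4 × 7 = 224
RPN > 167: Diaphragm contamination (180), Sensor degraded (504), Stator leakage (224).
Sum: 180 + 504 + 224 = 908.

908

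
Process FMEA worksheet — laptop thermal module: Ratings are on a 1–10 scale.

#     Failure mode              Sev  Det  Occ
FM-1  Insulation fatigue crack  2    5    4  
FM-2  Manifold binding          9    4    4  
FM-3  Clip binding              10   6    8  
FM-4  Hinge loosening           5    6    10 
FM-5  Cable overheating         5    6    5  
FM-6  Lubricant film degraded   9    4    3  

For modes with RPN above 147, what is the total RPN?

930

RPN = Severity × Occurrence × Detection:
  FM-1: 2 × 4 × 5 = 40
  FM-2: 9 × 4 × 4 = 144
  FM-3: 10 × 8 × 6 = 480
  FM-4: 5 × 10 × 6 = 300
  FM-5: 5 × 5 × 6 = 150
  FM-6: 9 × 3 × 4 = 108
RPN > 147: FM-3 (480), FM-4 (300), FM-5 (150).
Sum: 480 + 300 + 150 = 930.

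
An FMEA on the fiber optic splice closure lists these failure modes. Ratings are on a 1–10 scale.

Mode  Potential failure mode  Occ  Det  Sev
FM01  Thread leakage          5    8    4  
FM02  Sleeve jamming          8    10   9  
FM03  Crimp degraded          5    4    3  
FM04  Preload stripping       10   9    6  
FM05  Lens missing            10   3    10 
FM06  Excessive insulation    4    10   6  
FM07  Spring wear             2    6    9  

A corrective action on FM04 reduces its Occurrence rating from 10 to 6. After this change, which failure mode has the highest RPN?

RPN = Severity × Occurrence × Detection:
  FM01: 4 × 5 × 8 = 160
  FM02: 9 × 8 × 10 = 720
  FM03: 3 × 5 × 4 = 60
  FM04: 6 × 10 × 9 = 540
  FM05: 10 × 10 × 3 = 300
  FM06: 6 × 4 × 10 = 240
  FM07: 9 × 2 × 6 = 108
After action: FM04 → 6 × 6 × 9 = 324.
Revised RPNs: FM02=720, FM04=324, FM05=300, FM06=240, FM01=160, FM07=108, FM03=60.
Highest is now FM02 (720).

FM02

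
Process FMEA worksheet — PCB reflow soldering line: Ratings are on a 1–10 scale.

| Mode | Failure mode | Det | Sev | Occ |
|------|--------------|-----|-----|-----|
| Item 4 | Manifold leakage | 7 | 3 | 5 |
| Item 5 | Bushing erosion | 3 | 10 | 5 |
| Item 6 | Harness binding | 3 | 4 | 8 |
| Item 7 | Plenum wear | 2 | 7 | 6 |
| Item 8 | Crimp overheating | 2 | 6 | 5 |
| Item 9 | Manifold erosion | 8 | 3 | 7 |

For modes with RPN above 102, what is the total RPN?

423

RPN = Severity × Occurrence × Detection:
  Item 4: 3 × 5 × 7 = 105
  Item 5: 10 × 5 × 3 = 150
  Item 6: 4 × 8 × 3 = 96
  Item 7: 7 × 6 × 2 = 84
  Item 8: 6 × 5 × 2 = 60
  Item 9: 3 × 7 × 8 = 168
RPN > 102: Item 4 (105), Item 5 (150), Item 9 (168).
Sum: 105 + 150 + 168 = 423.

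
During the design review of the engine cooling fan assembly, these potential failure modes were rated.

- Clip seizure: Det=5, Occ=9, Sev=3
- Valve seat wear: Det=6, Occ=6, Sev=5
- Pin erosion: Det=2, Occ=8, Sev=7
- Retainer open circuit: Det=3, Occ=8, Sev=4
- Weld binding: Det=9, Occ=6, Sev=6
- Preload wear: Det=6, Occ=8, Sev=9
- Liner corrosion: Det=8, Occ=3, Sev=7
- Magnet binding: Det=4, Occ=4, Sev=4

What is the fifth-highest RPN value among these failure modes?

RPN = Severity × Occurrence × Detection:
  Clip seizure: 3 × 9 × 5 = 135
  Valve seat wear: 5 × 6 × 6 = 180
  Pin erosion: 7 × 8 × 2 = 112
  Retainer open circuit: 4 × 8 × 3 = 96
  Weld binding: 6 × 6 × 9 = 324
  Preload wear: 9 × 8 × 6 = 432
  Liner corrosion: 7 × 3 × 8 = 168
  Magnet binding: 4 × 4 × 4 = 64
Sorted descending: 432, 324, 180, 168, 135, 112, 96, 64.
The fifth-highest RPN is 135 (Clip seizure).

135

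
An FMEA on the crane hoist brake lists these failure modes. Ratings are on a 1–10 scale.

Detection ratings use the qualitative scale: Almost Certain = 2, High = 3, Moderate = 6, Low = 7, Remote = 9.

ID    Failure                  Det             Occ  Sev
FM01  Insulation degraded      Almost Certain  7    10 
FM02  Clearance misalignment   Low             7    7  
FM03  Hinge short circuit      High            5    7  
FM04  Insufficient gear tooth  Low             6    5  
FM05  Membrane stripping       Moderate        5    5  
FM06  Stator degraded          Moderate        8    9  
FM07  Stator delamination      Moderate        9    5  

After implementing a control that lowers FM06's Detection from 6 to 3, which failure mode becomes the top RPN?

FM02

RPN = Severity × Occurrence × Detection:
  FM01: 10 × 7 × 2 = 140
  FM02: 7 × 7 × 7 = 343
  FM03: 7 × 5 × 3 = 105
  FM04: 5 × 6 × 7 = 210
  FM05: 5 × 5 × 6 = 150
  FM06: 9 × 8 × 6 = 432
  FM07: 5 × 9 × 6 = 270
After action: FM06 → 9 × 8 × 3 = 216.
Revised RPNs: FM02=343, FM07=270, FM06=216, FM04=210, FM05=150, FM01=140, FM03=105.
Highest is now FM02 (343).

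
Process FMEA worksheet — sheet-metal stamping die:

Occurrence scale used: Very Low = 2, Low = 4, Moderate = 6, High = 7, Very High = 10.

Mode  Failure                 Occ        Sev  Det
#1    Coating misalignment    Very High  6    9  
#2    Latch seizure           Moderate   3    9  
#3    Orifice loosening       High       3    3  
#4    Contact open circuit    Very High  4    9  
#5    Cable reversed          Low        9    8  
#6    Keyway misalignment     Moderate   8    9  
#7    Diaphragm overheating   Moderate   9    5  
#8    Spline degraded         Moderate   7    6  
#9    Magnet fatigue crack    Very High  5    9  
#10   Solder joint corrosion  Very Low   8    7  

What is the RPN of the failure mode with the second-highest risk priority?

RPN = Severity × Occurrence × Detection:
  #1: 6 × 10 × 9 = 540
  #2: 3 × 6 × 9 = 162
  #3: 3 × 7 × 3 = 63
  #4: 4 × 10 × 9 = 360
  #5: 9 × 4 × 8 = 288
  #6: 8 × 6 × 9 = 432
  #7: 9 × 6 × 5 = 270
  #8: 7 × 6 × 6 = 252
  #9: 5 × 10 × 9 = 450
  #10: 8 × 2 × 7 = 112
Sorted descending: 540, 450, 432, 360, 288, 270, 252, 162, 112, 63.
The second-highest RPN is 450 (#9).

450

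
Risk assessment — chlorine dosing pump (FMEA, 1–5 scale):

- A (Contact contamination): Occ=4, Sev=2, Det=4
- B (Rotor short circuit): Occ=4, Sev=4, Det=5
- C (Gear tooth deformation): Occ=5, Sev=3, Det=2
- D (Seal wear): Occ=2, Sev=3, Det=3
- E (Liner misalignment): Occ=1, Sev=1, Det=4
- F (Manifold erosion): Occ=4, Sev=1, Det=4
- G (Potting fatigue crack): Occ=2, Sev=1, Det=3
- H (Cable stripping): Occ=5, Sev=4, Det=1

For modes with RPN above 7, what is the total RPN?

RPN = Severity × Occurrence × Detection:
  A: 2 × 4 × 4 = 32
  B: 4 × 4 × 5 = 80
  C: 3 × 5 × 2 = 30
  D: 3 × 2 × 3 = 18
  E: 1 × 1 × 4 = 4
  F: 1 × 4 × 4 = 16
  G: 1 × 2 × 3 = 6
  H: 4 × 5 × 1 = 20
RPN > 7: A (32), B (80), C (30), D (18), F (16), H (20).
Sum: 32 + 80 + 30 + 18 + 16 + 20 = 196.

196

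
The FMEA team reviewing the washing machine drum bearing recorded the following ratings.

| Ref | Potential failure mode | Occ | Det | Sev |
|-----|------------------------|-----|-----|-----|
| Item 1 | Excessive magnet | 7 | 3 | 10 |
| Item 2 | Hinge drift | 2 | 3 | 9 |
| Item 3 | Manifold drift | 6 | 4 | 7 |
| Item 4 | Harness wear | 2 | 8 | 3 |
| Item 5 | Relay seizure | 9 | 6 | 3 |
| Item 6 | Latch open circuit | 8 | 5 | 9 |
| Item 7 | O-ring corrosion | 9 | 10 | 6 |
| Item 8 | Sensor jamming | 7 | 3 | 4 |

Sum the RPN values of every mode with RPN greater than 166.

1278

RPN = Severity × Occurrence × Detection:
  Item 1: 10 × 7 × 3 = 210
  Item 2: 9 × 2 × 3 = 54
  Item 3: 7 × 6 × 4 = 168
  Item 4: 3 × 2 × 8 = 48
  Item 5: 3 × 9 × 6 = 162
  Item 6: 9 × 8 × 5 = 360
  Item 7: 6 × 9 × 10 = 540
  Item 8: 4 × 7 × 3 = 84
RPN > 166: Item 1 (210), Item 3 (168), Item 6 (360), Item 7 (540).
Sum: 210 + 168 + 360 + 540 = 1278.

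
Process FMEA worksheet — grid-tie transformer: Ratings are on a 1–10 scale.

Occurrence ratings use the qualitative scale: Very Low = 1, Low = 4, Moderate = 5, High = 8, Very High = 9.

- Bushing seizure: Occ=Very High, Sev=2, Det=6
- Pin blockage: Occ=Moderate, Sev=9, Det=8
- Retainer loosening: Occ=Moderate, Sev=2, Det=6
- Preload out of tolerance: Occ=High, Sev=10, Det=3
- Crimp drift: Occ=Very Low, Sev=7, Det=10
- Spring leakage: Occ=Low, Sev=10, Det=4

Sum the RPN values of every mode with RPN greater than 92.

RPN = Severity × Occurrence × Detection:
  Bushing seizure: 2 × 9 × 6 = 108
  Pin blockage: 9 × 5 × 8 = 360
  Retainer loosening: 2 × 5 × 6 = 60
  Preload out of tolerance: 10 × 8 × 3 = 240
  Crimp drift: 7 × 1 × 10 = 70
  Spring leakage: 10 × 4 × 4 = 160
RPN > 92: Bushing seizure (108), Pin blockage (360), Preload out of tolerance (240), Spring leakage (160).
Sum: 108 + 360 + 240 + 160 = 868.

868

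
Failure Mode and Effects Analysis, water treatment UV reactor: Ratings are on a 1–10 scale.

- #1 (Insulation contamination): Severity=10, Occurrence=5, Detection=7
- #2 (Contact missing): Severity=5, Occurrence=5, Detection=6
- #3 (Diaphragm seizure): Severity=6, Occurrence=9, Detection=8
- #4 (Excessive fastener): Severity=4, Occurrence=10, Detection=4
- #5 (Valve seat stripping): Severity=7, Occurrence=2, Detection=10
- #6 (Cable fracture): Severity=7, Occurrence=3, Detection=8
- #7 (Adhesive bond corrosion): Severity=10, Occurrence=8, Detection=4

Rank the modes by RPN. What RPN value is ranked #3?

RPN = Severity × Occurrence × Detection:
  #1: 10 × 5 × 7 = 350
  #2: 5 × 5 × 6 = 150
  #3: 6 × 9 × 8 = 432
  #4: 4 × 10 × 4 = 160
  #5: 7 × 2 × 10 = 140
  #6: 7 × 3 × 8 = 168
  #7: 10 × 8 × 4 = 320
Sorted descending: 432, 350, 320, 168, 160, 150, 140.
The third-highest RPN is 320 (#7).

320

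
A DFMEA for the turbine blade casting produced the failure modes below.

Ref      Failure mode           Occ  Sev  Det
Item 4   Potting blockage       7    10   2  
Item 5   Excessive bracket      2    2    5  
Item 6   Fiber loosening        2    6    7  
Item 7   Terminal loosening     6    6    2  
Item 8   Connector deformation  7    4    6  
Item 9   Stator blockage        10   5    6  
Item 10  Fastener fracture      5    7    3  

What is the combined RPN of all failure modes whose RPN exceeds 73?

RPN = Severity × Occurrence × Detection:
  Item 4: 10 × 7 × 2 = 140
  Item 5: 2 × 2 × 5 = 20
  Item 6: 6 × 2 × 7 = 84
  Item 7: 6 × 6 × 2 = 72
  Item 8: 4 × 7 × 6 = 168
  Item 9: 5 × 10 × 6 = 300
  Item 10: 7 × 5 × 3 = 105
RPN > 73: Item 4 (140), Item 6 (84), Item 8 (168), Item 9 (300), Item 10 (105).
Sum: 140 + 84 + 168 + 300 + 105 = 797.

797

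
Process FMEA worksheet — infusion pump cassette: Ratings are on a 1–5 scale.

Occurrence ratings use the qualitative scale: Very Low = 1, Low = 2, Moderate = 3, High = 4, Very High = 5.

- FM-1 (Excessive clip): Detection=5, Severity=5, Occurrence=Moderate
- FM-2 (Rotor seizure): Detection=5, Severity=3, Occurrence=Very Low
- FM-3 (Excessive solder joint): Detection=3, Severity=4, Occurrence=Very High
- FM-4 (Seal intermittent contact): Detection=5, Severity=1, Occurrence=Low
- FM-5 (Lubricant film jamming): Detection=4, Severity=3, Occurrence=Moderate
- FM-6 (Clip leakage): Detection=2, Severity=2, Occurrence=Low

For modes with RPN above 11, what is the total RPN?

186

RPN = Severity × Occurrence × Detection:
  FM-1: 5 × 3 × 5 = 75
  FM-2: 3 × 1 × 5 = 15
  FM-3: 4 × 5 × 3 = 60
  FM-4: 1 × 2 × 5 = 10
  FM-5: 3 × 3 × 4 = 36
  FM-6: 2 × 2 × 2 = 8
RPN > 11: FM-1 (75), FM-2 (15), FM-3 (60), FM-5 (36).
Sum: 75 + 15 + 60 + 36 = 186.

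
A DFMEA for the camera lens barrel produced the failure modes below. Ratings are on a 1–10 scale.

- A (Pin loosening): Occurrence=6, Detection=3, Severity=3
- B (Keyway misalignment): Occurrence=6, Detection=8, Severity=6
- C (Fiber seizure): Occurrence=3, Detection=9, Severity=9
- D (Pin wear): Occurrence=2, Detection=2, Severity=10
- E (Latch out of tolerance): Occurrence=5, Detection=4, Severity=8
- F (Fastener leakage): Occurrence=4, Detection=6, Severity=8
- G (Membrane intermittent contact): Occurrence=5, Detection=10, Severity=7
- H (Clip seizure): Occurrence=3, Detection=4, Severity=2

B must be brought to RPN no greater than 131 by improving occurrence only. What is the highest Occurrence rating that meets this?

2

B: S=6, O=6, D=8 → current RPN = 288.
Fixed product = 48. Need 48 × O ≤ 131, so O ≤ 131/48 = 2.73.
Maximum integer Occurrence rating = 2 (gives RPN 96; O=3 would give 144 > 131).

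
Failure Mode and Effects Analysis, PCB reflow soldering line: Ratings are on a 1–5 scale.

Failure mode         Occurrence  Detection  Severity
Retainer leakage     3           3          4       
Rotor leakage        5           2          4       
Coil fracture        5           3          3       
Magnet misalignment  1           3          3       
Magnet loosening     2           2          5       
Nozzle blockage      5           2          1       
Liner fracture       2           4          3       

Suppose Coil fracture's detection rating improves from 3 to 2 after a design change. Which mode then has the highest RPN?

RPN = Severity × Occurrence × Detection:
  Retainer leakage: 4 × 3 × 3 = 36
  Rotor leakage: 4 × 5 × 2 = 40
  Coil fracture: 3 × 5 × 3 = 45
  Magnet misalignment: 3 × 1 × 3 = 9
  Magnet loosening: 5 × 2 × 2 = 20
  Nozzle blockage: 1 × 5 × 2 = 10
  Liner fracture: 3 × 2 × 4 = 24
After action: Coil fracture → 3 × 5 × 2 = 30.
Revised RPNs: Rotor leakage=40, Retainer leakage=36, Coil fracture=30, Liner fracture=24, Magnet loosening=20, Nozzle blockage=10, Magnet misalignment=9.
Highest is now Rotor leakage (40).

Rotor leakage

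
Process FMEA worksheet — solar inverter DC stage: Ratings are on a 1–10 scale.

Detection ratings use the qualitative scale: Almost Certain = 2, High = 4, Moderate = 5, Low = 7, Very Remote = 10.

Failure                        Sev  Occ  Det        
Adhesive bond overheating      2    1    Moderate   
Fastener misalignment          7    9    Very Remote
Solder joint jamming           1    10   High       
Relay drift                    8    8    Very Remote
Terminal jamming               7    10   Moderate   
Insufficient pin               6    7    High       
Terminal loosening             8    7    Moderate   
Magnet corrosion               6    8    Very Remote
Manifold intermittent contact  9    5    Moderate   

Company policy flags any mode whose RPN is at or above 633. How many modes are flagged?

1

RPN = Severity × Occurrence × Detection:
  Adhesive bond overheating: 2 × 1 × 5 = 10
  Fastener misalignment: 7 × 9 × 10 = 630
  Solder joint jamming: 1 × 10 × 4 = 40
  Relay drift: 8 × 8 × 10 = 640
  Terminal jamming: 7 × 10 × 5 = 350
  Insufficient pin: 6 × 7 × 4 = 168
  Terminal loosening: 8 × 7 × 5 = 280
  Magnet corrosion: 6 × 8 × 10 = 480
  Manifold intermittent contact: 9 × 5 × 5 = 225
Modes with RPN ≥ 633: Relay drift (640) → 1.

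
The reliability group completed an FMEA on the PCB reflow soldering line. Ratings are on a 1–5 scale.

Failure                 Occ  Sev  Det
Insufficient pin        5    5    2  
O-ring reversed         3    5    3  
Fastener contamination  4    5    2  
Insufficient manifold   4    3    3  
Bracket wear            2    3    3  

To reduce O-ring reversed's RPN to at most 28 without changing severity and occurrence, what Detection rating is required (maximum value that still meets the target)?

O-ring reversed: S=5, O=3, D=3 → current RPN = 45.
Fixed product = 15. Need 15 × D ≤ 28, so D ≤ 28/15 = 1.87.
Maximum integer Detection rating = 1 (gives RPN 15; D=2 would give 30 > 28).

1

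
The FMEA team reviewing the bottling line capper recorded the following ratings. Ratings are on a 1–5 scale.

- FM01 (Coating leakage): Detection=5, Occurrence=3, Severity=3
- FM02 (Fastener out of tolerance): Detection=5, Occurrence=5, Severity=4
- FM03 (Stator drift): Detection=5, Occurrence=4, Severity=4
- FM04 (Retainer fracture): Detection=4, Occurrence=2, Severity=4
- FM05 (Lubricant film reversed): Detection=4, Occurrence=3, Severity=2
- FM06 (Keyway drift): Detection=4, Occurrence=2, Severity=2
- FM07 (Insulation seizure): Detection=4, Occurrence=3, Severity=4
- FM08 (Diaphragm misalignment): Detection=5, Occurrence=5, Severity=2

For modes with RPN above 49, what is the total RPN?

RPN = Severity × Occurrence × Detection:
  FM01: 3 × 3 × 5 = 45
  FM02: 4 × 5 × 5 = 100
  FM03: 4 × 4 × 5 = 80
  FM04: 4 × 2 × 4 = 32
  FM05: 2 × 3 × 4 = 24
  FM06: 2 × 2 × 4 = 16
  FM07: 4 × 3 × 4 = 48
  FM08: 2 × 5 × 5 = 50
RPN > 49: FM02 (100), FM03 (80), FM08 (50).
Sum: 100 + 80 + 50 = 230.

230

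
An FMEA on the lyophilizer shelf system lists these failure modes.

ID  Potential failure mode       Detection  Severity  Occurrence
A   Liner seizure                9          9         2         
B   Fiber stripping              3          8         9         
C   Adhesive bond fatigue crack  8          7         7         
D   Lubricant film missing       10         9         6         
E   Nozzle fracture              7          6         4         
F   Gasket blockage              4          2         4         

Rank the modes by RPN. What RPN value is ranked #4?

168

RPN = Severity × Occurrence × Detection:
  A: 9 × 2 × 9 = 162
  B: 8 × 9 × 3 = 216
  C: 7 × 7 × 8 = 392
  D: 9 × 6 × 10 = 540
  E: 6 × 4 × 7 = 168
  F: 2 × 4 × 4 = 32
Sorted descending: 540, 392, 216, 168, 162, 32.
The fourth-highest RPN is 168 (E).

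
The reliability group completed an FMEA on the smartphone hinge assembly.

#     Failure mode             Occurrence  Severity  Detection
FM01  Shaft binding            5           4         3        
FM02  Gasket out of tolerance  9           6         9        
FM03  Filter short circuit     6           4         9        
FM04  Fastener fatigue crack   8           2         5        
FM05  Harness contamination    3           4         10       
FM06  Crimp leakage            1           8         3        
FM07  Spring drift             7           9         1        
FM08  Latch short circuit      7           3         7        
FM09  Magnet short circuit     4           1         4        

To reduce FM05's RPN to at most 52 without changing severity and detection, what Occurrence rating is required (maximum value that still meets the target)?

FM05: S=4, O=3, D=10 → current RPN = 120.
Fixed product = 40. Need 40 × O ≤ 52, so O ≤ 52/40 = 1.30.
Maximum integer Occurrence rating = 1 (gives RPN 40; O=2 would give 80 > 52).

1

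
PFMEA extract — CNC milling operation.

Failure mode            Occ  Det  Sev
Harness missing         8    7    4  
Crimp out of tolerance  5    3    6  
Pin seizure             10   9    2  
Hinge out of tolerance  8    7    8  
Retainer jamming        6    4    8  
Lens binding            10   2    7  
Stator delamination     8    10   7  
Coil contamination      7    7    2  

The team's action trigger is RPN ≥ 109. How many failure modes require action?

6

RPN = Severity × Occurrence × Detection:
  Harness missing: 4 × 8 × 7 = 224
  Crimp out of tolerance: 6 × 5 × 3 = 90
  Pin seizure: 2 × 10 × 9 = 180
  Hinge out of tolerance: 8 × 8 × 7 = 448
  Retainer jamming: 8 × 6 × 4 = 192
  Lens binding: 7 × 10 × 2 = 140
  Stator delamination: 7 × 8 × 10 = 560
  Coil contamination: 2 × 7 × 7 = 98
Modes with RPN ≥ 109: Harness missing (224), Pin seizure (180), Hinge out of tolerance (448), Retainer jamming (192), Lens binding (140), Stator delamination (560) → 6.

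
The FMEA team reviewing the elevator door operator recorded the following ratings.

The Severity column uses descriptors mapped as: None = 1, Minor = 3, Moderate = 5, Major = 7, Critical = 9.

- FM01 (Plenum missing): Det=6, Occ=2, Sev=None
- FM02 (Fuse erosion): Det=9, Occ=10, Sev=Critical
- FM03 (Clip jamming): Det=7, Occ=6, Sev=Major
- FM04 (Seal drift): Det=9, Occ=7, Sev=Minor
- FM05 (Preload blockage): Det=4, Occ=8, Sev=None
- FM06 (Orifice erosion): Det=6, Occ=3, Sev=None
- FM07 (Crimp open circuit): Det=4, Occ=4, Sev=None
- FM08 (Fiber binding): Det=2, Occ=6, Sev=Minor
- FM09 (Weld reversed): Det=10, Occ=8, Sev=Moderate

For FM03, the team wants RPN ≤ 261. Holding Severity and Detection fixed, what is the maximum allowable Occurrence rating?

5

FM03: S=7, O=6, D=7 → current RPN = 294.
Fixed product = 49. Need 49 × O ≤ 261, so O ≤ 261/49 = 5.33.
Maximum integer Occurrence rating = 5 (gives RPN 245; O=6 would give 294 > 261).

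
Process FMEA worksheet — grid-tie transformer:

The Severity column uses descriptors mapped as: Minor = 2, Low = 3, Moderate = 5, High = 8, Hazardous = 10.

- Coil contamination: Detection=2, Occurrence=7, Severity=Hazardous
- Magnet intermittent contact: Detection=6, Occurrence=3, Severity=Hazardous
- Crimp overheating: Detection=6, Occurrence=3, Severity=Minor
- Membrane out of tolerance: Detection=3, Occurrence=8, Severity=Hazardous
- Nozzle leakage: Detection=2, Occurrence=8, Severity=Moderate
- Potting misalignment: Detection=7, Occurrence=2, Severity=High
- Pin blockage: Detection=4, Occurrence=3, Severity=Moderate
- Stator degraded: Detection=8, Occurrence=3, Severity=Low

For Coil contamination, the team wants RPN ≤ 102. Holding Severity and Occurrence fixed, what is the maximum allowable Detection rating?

Coil contamination: S=10, O=7, D=2 → current RPN = 140.
Fixed product = 70. Need 70 × D ≤ 102, so D ≤ 102/70 = 1.46.
Maximum integer Detection rating = 1 (gives RPN 70; D=2 would give 140 > 102).

1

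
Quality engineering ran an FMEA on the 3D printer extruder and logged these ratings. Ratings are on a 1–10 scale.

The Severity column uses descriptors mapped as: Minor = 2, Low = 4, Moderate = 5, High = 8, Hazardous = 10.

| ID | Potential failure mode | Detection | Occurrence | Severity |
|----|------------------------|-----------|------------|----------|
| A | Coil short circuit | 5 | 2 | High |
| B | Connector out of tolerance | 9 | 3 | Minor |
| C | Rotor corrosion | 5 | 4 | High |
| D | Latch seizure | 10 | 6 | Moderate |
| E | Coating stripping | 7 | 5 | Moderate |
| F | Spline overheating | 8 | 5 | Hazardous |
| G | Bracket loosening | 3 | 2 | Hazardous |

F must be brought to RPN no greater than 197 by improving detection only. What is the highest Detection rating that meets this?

3

F: S=10, O=5, D=8 → current RPN = 400.
Fixed product = 50. Need 50 × D ≤ 197, so D ≤ 197/50 = 3.94.
Maximum integer Detection rating = 3 (gives RPN 150; D=4 would give 200 > 197).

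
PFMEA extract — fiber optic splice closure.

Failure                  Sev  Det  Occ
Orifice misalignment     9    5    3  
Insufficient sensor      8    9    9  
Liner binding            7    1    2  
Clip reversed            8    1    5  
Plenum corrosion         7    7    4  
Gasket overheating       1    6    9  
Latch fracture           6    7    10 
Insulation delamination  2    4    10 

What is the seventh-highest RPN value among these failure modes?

RPN = Severity × Occurrence × Detection:
  Orifice misalignment: 9 × 3 × 5 = 135
  Insufficient sensor: 8 × 9 × 9 = 648
  Liner binding: 7 × 2 × 1 = 14
  Clip reversed: 8 × 5 × 1 = 40
  Plenum corrosion: 7 × 4 × 7 = 196
  Gasket overheating: 1 × 9 × 6 = 54
  Latch fracture: 6 × 10 × 7 = 420
  Insulation delamination: 2 × 10 × 4 = 80
Sorted descending: 648, 420, 196, 135, 80, 54, 40, 14.
The seventh-highest RPN is 40 (Clip reversed).

40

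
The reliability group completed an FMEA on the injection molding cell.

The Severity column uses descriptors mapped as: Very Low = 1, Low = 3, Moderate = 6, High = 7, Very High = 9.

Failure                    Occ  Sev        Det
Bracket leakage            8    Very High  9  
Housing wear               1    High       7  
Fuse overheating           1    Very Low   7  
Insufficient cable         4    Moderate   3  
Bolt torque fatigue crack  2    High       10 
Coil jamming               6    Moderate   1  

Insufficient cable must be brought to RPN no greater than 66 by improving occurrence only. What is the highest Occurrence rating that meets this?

Insufficient cable: S=6, O=4, D=3 → current RPN = 72.
Fixed product = 18. Need 18 × O ≤ 66, so O ≤ 66/18 = 3.67.
Maximum integer Occurrence rating = 3 (gives RPN 54; O=4 would give 72 > 66).

3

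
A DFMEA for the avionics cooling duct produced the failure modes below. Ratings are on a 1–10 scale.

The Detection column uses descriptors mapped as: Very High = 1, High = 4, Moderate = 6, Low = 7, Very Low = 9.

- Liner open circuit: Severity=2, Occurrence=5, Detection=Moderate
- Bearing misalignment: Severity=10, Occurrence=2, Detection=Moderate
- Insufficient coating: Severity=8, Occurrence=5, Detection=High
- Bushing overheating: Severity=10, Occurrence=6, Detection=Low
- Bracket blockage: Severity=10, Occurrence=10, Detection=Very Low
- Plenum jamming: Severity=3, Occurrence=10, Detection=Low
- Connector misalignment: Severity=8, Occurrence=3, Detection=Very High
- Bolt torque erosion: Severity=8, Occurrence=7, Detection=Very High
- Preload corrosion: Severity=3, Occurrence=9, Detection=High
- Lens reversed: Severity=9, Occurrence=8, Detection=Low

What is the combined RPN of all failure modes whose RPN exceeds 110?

RPN = Severity × Occurrence × Detection:
  Liner open circuit: 2 × 5 × 6 = 60
  Bearing misalignment: 10 × 2 × 6 = 120
  Insufficient coating: 8 × 5 × 4 = 160
  Bushing overheating: 10 × 6 × 7 = 420
  Bracket blockage: 10 × 10 × 9 = 900
  Plenum jamming: 3 × 10 × 7 = 210
  Connector misalignment: 8 × 3 × 1 = 24
  Bolt torque erosion: 8 × 7 × 1 = 56
  Preload corrosion: 3 × 9 × 4 = 108
  Lens reversed: 9 × 8 × 7 = 504
RPN > 110: Bearing misalignment (120), Insufficient coating (160), Bushing overheating (420), Bracket blockage (900), Plenum jamming (210), Lens reversed (504).
Sum: 120 + 160 + 420 + 900 + 210 + 504 = 2314.

2314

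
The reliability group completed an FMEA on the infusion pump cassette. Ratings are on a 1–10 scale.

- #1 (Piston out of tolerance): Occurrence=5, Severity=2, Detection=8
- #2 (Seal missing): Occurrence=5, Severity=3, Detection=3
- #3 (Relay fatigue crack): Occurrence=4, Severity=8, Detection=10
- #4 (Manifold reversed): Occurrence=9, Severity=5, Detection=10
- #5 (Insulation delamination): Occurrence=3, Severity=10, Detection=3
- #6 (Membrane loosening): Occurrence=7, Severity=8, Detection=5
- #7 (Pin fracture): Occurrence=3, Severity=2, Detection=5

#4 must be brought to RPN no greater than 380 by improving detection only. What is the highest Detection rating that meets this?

8

#4: S=5, O=9, D=10 → current RPN = 450.
Fixed product = 45. Need 45 × D ≤ 380, so D ≤ 380/45 = 8.44.
Maximum integer Detection rating = 8 (gives RPN 360; D=9 would give 405 > 380).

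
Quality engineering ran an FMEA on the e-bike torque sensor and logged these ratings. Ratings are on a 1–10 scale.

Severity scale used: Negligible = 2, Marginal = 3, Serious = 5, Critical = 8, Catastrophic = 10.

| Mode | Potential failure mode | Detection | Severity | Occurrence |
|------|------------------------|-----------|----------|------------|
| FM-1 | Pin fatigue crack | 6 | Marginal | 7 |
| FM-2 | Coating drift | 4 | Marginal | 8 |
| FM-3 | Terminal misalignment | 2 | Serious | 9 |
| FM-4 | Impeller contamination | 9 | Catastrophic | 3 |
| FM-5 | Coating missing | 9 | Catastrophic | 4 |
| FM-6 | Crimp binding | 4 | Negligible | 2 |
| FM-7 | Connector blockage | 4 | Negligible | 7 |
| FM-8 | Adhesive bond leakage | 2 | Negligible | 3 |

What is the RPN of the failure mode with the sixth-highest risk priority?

56

RPN = Severity × Occurrence × Detection:
  FM-1: 3 × 7 × 6 = 126
  FM-2: 3 × 8 × 4 = 96
  FM-3: 5 × 9 × 2 = 90
  FM-4: 10 × 3 × 9 = 270
  FM-5: 10 × 4 × 9 = 360
  FM-6: 2 × 2 × 4 = 16
  FM-7: 2 × 7 × 4 = 56
  FM-8: 2 × 3 × 2 = 12
Sorted descending: 360, 270, 126, 96, 90, 56, 16, 12.
The sixth-highest RPN is 56 (FM-7).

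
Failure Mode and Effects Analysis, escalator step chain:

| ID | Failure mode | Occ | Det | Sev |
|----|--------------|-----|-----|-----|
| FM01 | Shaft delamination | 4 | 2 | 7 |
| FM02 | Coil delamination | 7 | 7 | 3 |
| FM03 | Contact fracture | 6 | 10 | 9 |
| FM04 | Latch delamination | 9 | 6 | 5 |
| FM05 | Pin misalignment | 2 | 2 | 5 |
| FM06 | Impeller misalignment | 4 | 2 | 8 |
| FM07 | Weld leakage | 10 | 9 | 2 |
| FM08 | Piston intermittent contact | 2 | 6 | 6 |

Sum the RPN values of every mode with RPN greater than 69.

1209

RPN = Severity × Occurrence × Detection:
  FM01: 7 × 4 × 2 = 56
  FM02: 3 × 7 × 7 = 147
  FM03: 9 × 6 × 10 = 540
  FM04: 5 × 9 × 6 = 270
  FM05: 5 × 2 × 2 = 20
  FM06: 8 × 4 × 2 = 64
  FM07: 2 × 10 × 9 = 180
  FM08: 6 × 2 × 6 = 72
RPN > 69: FM02 (147), FM03 (540), FM04 (270), FM07 (180), FM08 (72).
Sum: 147 + 540 + 270 + 180 + 72 = 1209.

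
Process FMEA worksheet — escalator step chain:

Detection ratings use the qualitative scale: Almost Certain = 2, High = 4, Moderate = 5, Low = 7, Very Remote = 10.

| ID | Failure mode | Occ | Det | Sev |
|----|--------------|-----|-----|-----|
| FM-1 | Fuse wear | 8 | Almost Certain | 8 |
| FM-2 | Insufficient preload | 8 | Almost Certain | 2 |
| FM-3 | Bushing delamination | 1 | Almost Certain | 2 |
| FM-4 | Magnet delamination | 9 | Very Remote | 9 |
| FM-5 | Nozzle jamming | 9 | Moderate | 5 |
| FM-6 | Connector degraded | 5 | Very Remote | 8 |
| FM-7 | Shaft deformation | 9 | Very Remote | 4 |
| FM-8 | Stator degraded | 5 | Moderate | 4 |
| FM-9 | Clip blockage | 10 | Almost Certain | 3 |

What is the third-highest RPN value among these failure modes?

360

RPN = Severity × Occurrence × Detection:
  FM-1: 8 × 8 × 2 = 128
  FM-2: 2 × 8 × 2 = 32
  FM-3: 2 × 1 × 2 = 4
  FM-4: 9 × 9 × 10 = 810
  FM-5: 5 × 9 × 5 = 225
  FM-6: 8 × 5 × 10 = 400
  FM-7: 4 × 9 × 10 = 360
  FM-8: 4 × 5 × 5 = 100
  FM-9: 3 × 10 × 2 = 60
Sorted descending: 810, 400, 360, 225, 128, 100, 60, 32, 4.
The third-highest RPN is 360 (FM-7).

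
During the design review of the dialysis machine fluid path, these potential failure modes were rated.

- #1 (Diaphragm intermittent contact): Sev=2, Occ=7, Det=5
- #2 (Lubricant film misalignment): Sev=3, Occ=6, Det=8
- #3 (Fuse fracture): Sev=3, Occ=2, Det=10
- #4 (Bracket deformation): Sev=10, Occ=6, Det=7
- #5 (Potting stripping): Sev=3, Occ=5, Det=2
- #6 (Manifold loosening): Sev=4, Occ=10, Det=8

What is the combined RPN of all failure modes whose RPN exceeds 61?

954

RPN = Severity × Occurrence × Detection:
  #1: 2 × 7 × 5 = 70
  #2: 3 × 6 × 8 = 144
  #3: 3 × 2 × 10 = 60
  #4: 10 × 6 × 7 = 420
  #5: 3 × 5 × 2 = 30
  #6: 4 × 10 × 8 = 320
RPN > 61: #1 (70), #2 (144), #4 (420), #6 (320).
Sum: 70 + 144 + 420 + 320 = 954.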